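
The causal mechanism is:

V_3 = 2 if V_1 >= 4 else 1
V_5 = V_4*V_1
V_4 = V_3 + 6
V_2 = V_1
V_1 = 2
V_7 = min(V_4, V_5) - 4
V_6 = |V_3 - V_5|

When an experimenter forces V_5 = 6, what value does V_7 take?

2

Under do(V_5=6), the mechanism V_5 = V_4*V_1 is discarded; V_5 is fixed at 6.
V_3 = 2 if V_1 >= 4 else 1  [with V_1=2]  = 1
V_4 = V_3 + 6  [with V_3=1]  = 7
V_7 = min(V_4, V_5) - 4  [with V_4=7, V_5=6]  = 2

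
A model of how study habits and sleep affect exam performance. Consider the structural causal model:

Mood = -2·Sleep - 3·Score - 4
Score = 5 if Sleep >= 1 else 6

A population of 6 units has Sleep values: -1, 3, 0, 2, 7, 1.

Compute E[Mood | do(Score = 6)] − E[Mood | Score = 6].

The intervention sets Score=6 in all 6 units regardless of Sleep. Recomputing Mood per unit gives -20, -28, -22, -26, -36, -24; average -26.
Conditioning on Score=6 selects the 2 unit(s) with Sleep ∈ {-1, 0}. Their Mood values: -20, -22. Mean = -21.
Difference = -26 − (-21) = -5.

-5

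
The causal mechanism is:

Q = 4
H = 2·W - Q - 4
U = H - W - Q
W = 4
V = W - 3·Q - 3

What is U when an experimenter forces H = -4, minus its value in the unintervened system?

-4

The intervention breaks the incoming arrows to H: H = 2·W - Q - 4 no longer applies, and H = -4.
U = H - W - Q  [with H=-4, W=4, Q=4]  = -12
Without intervention: H = 2·W - Q - 4  [with W=4, Q=4]  = 0; U = H - W - Q  [with H=0, W=4, Q=4]  = -8.
Change = -12 − (-8) = -4.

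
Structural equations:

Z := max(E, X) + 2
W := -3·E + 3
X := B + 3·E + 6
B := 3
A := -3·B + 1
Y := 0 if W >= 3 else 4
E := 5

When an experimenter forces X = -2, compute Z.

Under do(X=-2), the mechanism X := B + 3·E + 6 is discarded; X is fixed at -2.
Z = max(E, X) + 2  [with E=5, X=-2]  = 7

7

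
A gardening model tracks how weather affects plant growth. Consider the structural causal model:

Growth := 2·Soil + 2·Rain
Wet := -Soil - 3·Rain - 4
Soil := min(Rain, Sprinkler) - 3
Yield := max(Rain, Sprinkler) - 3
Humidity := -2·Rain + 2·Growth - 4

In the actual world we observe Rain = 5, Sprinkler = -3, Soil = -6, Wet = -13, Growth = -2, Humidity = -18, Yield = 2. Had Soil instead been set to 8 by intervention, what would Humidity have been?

The intervention breaks the incoming arrows to Soil: Soil := min(Rain, Sprinkler) - 3 no longer applies, and Soil = 8.
Growth = 2·Soil + 2·Rain  [with Soil=8, Rain=5]  = 26
Humidity = -2·Rain + 2·Growth - 4  [with Rain=5, Growth=26]  = 38

38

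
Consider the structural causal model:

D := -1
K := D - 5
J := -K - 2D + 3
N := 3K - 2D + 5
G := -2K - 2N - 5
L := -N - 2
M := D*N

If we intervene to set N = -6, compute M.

6

The intervention breaks the incoming arrows to N: N := 3K - 2D + 5 no longer applies, and N = -6.
M = D*N  [with D=-1, N=-6]  = 6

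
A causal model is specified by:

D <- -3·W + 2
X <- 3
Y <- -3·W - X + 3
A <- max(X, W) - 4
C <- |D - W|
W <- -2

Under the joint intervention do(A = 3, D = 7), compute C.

9

Setting A = 3, D = 7 by intervention discards those variables' equations.
C = |D - W|  [with D=7, W=-2]  = 9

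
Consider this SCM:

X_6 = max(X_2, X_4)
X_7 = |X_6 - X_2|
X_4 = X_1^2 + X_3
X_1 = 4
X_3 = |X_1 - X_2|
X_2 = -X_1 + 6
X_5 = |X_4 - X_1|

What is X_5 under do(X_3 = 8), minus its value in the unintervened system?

6

do(X_3=8) replaces the equation X_3 = |X_1 - X_2| with the constant X_3 = 8.
X_4 = X_1^2 + X_3  [with X_1=4, X_3=8]  = 24
X_5 = |X_4 - X_1|  [with X_4=24, X_1=4]  = 20
Without intervention: X_2 = -X_1 + 6  [with X_1=4]  = 2; X_3 = |X_1 - X_2|  [with X_1=4, X_2=2]  = 2; X_4 = X_1^2 + X_3  [with X_1=4, X_3=2]  = 18; X_5 = |X_4 - X_1|  [with X_4=18, X_1=4]  = 14.
Change = 20 − 14 = 6.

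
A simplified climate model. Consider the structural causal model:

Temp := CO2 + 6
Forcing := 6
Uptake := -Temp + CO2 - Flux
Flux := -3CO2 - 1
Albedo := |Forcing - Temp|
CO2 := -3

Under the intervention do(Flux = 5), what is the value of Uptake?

-11

The intervention breaks the incoming arrows to Flux: Flux := -3CO2 - 1 no longer applies, and Flux = 5.
Temp = CO2 + 6  [with CO2=-3]  = 3
Uptake = -Temp + CO2 - Flux  [with Temp=3, CO2=-3, Flux=5]  = -11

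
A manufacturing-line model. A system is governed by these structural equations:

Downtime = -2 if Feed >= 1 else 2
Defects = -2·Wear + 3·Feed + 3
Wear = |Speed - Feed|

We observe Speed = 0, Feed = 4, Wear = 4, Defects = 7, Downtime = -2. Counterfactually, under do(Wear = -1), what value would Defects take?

The intervention breaks the incoming arrows to Wear: Wear = |Speed - Feed| no longer applies, and Wear = -1.
Defects = -2·Wear + 3·Feed + 3  [with Wear=-1, Feed=4]  = 17

17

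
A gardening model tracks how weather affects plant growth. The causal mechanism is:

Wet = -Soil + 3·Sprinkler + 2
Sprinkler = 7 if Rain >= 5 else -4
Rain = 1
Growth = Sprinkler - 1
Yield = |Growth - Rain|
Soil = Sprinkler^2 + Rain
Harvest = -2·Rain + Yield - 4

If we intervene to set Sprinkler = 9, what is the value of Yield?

7

Under do(Sprinkler=9), the mechanism Sprinkler = 7 if Rain >= 5 else -4 is discarded; Sprinkler is fixed at 9.
Growth = Sprinkler - 1  [with Sprinkler=9]  = 8
Yield = |Growth - Rain|  [with Growth=8, Rain=1]  = 7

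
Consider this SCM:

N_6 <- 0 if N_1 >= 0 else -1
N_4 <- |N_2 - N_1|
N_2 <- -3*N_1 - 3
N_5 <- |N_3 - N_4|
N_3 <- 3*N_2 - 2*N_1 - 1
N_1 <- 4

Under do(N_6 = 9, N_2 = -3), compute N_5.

The joint intervention fixes N_6 = 9, N_2 = -3, removing each variable's own equation.
N_3 = 3*N_2 - 2*N_1 - 1  [with N_2=-3, N_1=4]  = -18
N_4 = |N_2 - N_1|  [with N_2=-3, N_1=4]  = 7
N_5 = |N_3 - N_4|  [with N_3=-18, N_4=7]  = 25

25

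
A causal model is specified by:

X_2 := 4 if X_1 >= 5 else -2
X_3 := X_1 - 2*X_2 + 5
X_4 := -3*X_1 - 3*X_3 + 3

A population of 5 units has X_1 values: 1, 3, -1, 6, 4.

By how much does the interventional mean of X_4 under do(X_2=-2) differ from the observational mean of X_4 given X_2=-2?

do(X_2=-2) breaks X_2's dependence on X_1. With X_2=-2 fixed, X_4 across the units is -30, -42, -18, -60, -48, mean -39.6.
E[X_4|X_2=-2] averages over only the 4 units with X_2=-2 (X_1 = 1, 3, -1, 4): X_4 = -30, -42, -18, -48, mean -34.5.
Difference = -39.6 − (-34.5) = -5.1.

-5.1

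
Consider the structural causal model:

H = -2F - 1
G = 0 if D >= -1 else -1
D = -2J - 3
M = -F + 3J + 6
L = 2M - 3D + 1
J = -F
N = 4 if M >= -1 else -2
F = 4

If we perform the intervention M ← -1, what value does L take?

The intervention breaks the incoming arrows to M: M = -F + 3J + 6 no longer applies, and M = -1.
J = -F  [with F=4]  = -4
D = -2J - 3  [with J=-4]  = 5
L = 2M - 3D + 1  [with M=-1, D=5]  = -16

-16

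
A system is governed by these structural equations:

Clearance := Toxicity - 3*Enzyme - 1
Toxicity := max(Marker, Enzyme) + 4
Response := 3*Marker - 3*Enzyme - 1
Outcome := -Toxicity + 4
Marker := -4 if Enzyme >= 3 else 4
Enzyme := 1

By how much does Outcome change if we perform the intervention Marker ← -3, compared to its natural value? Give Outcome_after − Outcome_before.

Under do(Marker=-3), the mechanism Marker := -4 if Enzyme >= 3 else 4 is discarded; Marker is fixed at -3.
Toxicity = max(Marker, Enzyme) + 4  [with Marker=-3, Enzyme=1]  = 5
Outcome = -Toxicity + 4  [with Toxicity=5]  = -1
Without intervention: Marker = -4 if Enzyme >= 3 else 4  [with Enzyme=1]  = 4; Toxicity = max(Marker, Enzyme) + 4  [with Marker=4, Enzyme=1]  = 8; Outcome = -Toxicity + 4  [with Toxicity=8]  = -4.
Change = -1 − (-4) = 3.

3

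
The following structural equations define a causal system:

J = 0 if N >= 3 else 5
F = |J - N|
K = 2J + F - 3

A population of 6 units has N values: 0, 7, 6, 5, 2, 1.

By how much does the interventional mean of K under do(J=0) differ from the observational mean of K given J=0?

-2.5

The intervention sets J=0 in all 6 units regardless of N. Recomputing K per unit gives -3, 4, 3, 2, -1, -2; average 0.5.
Observing J=0 restricts to units where J's equation naturally yields 0: N ∈ {7, 6, 5}. In that subpopulation K = 4, 3, 2, mean 3.
Difference = 0.5 − 3 = -2.5.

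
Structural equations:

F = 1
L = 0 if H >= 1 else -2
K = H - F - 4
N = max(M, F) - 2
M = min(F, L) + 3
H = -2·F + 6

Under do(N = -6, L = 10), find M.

4

Under do(N = -6, L = 10), each intervened variable's structural equation is replaced by its fixed value.
M = min(F, L) + 3  [with F=1, L=10]  = 4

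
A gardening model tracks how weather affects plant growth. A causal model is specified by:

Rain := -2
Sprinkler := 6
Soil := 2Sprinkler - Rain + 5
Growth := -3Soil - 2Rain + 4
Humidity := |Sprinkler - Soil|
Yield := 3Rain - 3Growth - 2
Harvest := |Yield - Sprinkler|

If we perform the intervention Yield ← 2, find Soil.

19

do(Yield=2) replaces the equation Yield := 3Rain - 3Growth - 2 with the constant Yield = 2.
Soil is not downstream of the intervention, so its value is determined by the original equations.
Soil = 2Sprinkler - Rain + 5  [with Sprinkler=6, Rain=-2]  = 19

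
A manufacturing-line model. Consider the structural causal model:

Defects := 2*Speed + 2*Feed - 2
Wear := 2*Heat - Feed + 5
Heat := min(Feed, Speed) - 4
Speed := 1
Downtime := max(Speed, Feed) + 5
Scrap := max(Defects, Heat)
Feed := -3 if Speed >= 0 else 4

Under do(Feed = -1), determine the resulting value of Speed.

Under do(Feed=-1), the mechanism Feed := -3 if Speed >= 0 else 4 is discarded; Feed is fixed at -1.
Speed is not downstream of the intervention, so its value is determined by the original equations.

1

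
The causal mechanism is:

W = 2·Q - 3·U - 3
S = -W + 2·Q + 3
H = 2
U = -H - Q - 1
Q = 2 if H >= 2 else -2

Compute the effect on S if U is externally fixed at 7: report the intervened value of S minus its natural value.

do(U=7) replaces the equation U = -H - Q - 1 with the constant U = 7.
Q = 2 if H >= 2 else -2  [with H=2]  = 2
W = 2·Q - 3·U - 3  [with Q=2, U=7]  = -20
S = -W + 2·Q + 3  [with W=-20, Q=2]  = 27
Without intervention: Q = 2 if H >= 2 else -2  [with H=2]  = 2; U = -H - Q - 1  [with H=2, Q=2]  = -5; W = 2·Q - 3·U - 3  [with Q=2, U=-5]  = 16; S = -W + 2·Q + 3  [with W=16, Q=2]  = -9.
Change = 27 − (-9) = 36.

36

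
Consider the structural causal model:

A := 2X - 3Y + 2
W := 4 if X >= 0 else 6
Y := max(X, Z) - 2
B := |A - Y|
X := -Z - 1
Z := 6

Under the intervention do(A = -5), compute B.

Intervening sets A = -5 and removes its equation (A := 2X - 3Y + 2).
X = -Z - 1  [with Z=6]  = -7
Y = max(X, Z) - 2  [with X=-7, Z=6]  = 4
B = |A - Y|  [with A=-5, Y=4]  = 9

9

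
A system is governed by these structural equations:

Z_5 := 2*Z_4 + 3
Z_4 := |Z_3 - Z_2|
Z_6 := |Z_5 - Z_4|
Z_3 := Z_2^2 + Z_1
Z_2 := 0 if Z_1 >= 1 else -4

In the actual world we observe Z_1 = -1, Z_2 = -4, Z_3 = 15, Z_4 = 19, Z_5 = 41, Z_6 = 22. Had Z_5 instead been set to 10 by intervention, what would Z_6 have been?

The intervention breaks the incoming arrows to Z_5: Z_5 := 2*Z_4 + 3 no longer applies, and Z_5 = 10.
Z_2 = 0 if Z_1 >= 1 else -4  [with Z_1=-1]  = -4
Z_3 = Z_2^2 + Z_1  [with Z_2=-4, Z_1=-1]  = 15
Z_4 = |Z_3 - Z_2|  [with Z_3=15, Z_2=-4]  = 19
Z_6 = |Z_5 - Z_4|  [with Z_5=10, Z_4=19]  = 9

9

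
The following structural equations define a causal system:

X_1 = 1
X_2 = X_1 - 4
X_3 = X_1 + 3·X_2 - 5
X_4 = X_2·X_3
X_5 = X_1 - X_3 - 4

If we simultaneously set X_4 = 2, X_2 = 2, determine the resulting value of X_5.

-5

The joint intervention fixes X_4 = 2, X_2 = 2, removing each variable's own equation.
X_3 = X_1 + 3·X_2 - 5  [with X_1=1, X_2=2]  = 2
X_5 = X_1 - X_3 - 4  [with X_1=1, X_3=2]  = -5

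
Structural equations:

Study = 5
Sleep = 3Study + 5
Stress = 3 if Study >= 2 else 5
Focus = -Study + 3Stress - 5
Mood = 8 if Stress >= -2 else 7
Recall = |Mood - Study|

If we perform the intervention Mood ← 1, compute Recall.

4

The intervention breaks the incoming arrows to Mood: Mood = 8 if Stress >= -2 else 7 no longer applies, and Mood = 1.
Recall = |Mood - Study|  [with Mood=1, Study=5]  = 4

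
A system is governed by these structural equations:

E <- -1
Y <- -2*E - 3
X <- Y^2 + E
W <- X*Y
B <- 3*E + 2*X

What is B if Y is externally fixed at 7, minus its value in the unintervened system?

96

do(Y=7) replaces the equation Y <- -2*E - 3 with the constant Y = 7.
X = Y^2 + E  [with Y=7, E=-1]  = 48
B = 3*E + 2*X  [with E=-1, X=48]  = 93
Without intervention: Y = -2*E - 3  [with E=-1]  = -1; X = Y^2 + E  [with Y=-1, E=-1]  = 0; B = 3*E + 2*X  [with E=-1, X=0]  = -3.
Change = 93 − (-3) = 96.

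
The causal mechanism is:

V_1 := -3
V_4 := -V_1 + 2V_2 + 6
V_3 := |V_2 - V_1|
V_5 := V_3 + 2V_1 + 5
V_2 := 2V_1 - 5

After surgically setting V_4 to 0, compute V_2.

The intervention breaks the incoming arrows to V_4: V_4 := -V_1 + 2V_2 + 6 no longer applies, and V_4 = 0.
Since V_2 is not a descendant of the intervened variable, it is unaffected.
V_2 = 2V_1 - 5  [with V_1=-3]  = -11

-11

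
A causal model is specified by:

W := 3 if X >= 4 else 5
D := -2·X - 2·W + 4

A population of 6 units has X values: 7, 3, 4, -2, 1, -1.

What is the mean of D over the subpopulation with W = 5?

-6.5

Conditioning on W=5 selects the 4 unit(s) with X ∈ {3, -2, 1, -1}. Their D values: -12, -2, -8, -4. Mean = -6.5.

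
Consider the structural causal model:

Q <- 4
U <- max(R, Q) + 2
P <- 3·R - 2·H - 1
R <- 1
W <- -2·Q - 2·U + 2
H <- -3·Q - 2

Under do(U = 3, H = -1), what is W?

Setting U = 3, H = -1 by intervention discards those variables' equations.
W = -2·Q - 2·U + 2  [with Q=4, U=3]  = -12

-12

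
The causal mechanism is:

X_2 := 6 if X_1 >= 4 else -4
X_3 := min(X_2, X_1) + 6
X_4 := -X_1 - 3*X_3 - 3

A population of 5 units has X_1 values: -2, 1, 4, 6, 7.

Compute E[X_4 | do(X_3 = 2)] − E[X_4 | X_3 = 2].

do(X_3=2) breaks X_3's dependence on X_1. With X_3=2 fixed, X_4 across the units is -7, -10, -13, -15, -16, mean -12.2.
Observing X_3=2 restricts to units where X_3's equation naturally yields 2: X_1 ∈ {-2, 1}. In that subpopulation X_4 = -7, -10, mean -8.5.
Difference = -12.2 − (-8.5) = -3.7.

-3.7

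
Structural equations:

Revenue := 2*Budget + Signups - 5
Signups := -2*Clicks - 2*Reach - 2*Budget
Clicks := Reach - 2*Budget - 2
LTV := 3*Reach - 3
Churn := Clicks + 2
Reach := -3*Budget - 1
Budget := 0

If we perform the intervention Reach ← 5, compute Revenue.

Under do(Reach=5), the mechanism Reach := -3*Budget - 1 is discarded; Reach is fixed at 5.
Clicks = Reach - 2*Budget - 2  [with Reach=5, Budget=0]  = 3
Signups = -2*Clicks - 2*Reach - 2*Budget  [with Clicks=3, Reach=5, Budget=0]  = -16
Revenue = 2*Budget + Signups - 5  [with Budget=0, Signups=-16]  = -21

-21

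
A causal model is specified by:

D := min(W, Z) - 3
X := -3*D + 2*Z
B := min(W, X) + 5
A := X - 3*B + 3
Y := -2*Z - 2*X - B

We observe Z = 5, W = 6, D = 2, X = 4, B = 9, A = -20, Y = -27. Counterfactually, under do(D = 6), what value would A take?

4

The intervention breaks the incoming arrows to D: D := min(W, Z) - 3 no longer applies, and D = 6.
X = -3*D + 2*Z  [with D=6, Z=5]  = -8
B = min(W, X) + 5  [with W=6, X=-8]  = -3
A = X - 3*B + 3  [with X=-8, B=-3]  = 4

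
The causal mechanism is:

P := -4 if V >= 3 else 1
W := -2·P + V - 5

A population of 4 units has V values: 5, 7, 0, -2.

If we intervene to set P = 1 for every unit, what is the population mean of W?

The intervention sets P=1 in all 4 units regardless of V. Recomputing W per unit gives -2, 0, -7, -9; average -4.5.

-4.5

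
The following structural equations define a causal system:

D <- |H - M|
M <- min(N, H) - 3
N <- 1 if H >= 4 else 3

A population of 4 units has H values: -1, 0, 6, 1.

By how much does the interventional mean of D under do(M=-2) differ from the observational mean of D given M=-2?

-2

The intervention sets M=-2 in all 4 units regardless of H. Recomputing D per unit gives 1, 2, 8, 3; average 3.5.
Conditioning on M=-2 selects the 2 unit(s) with H ∈ {6, 1}. Their D values: 8, 3. Mean = 5.5.
Difference = 3.5 − 5.5 = -2.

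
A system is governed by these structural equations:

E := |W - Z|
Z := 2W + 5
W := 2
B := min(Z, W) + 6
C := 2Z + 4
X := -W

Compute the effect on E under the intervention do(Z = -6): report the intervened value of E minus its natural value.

1

do(Z=-6) replaces the equation Z := 2W + 5 with the constant Z = -6.
E = |W - Z|  [with W=2, Z=-6]  = 8
Without intervention: Z = 2W + 5  [with W=2]  = 9; E = |W - Z|  [with W=2, Z=9]  = 7.
Change = 8 − 7 = 1.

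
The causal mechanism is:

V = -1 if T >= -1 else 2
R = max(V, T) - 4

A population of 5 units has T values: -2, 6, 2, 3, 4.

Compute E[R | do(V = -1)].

Every unit gets V=-1 under the intervention. R values become -5, 2, -2, -1, 0; E[R|do(V=-1)] = -1.2.

-1.2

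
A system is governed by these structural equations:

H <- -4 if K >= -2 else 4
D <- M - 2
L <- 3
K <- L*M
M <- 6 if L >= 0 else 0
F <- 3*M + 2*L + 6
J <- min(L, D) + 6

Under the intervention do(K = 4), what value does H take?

Under do(K=4), the mechanism K <- L*M is discarded; K is fixed at 4.
H = -4 if K >= -2 else 4  [with K=4]  = -4

-4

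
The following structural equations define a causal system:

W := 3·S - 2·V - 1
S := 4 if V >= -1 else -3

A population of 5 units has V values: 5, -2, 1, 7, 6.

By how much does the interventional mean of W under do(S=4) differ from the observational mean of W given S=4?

2.7

do(S=4) breaks S's dependence on V. With S=4 fixed, W across the units is 1, 15, 9, -3, -1, mean 4.2.
Observing S=4 restricts to units where S's equation naturally yields 4: V ∈ {5, 1, 7, 6}. In that subpopulation W = 1, 9, -3, -1, mean 1.5.
Difference = 4.2 − 1.5 = 2.7.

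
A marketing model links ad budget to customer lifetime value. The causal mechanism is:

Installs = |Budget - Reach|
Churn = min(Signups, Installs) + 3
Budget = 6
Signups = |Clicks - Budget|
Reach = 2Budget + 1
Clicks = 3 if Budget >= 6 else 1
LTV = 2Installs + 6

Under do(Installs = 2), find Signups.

3

Intervening sets Installs = 2 and removes its equation (Installs = |Budget - Reach|).
No directed path runs from Installs to Signups, so Signups keeps its natural value.
Clicks = 3 if Budget >= 6 else 1  [with Budget=6]  = 3
Signups = |Clicks - Budget|  [with Clicks=3, Budget=6]  = 3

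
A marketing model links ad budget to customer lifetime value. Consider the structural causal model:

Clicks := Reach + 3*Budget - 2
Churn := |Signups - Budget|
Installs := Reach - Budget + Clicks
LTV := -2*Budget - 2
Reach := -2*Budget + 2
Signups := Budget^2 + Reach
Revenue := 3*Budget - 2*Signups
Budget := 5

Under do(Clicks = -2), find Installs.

The intervention breaks the incoming arrows to Clicks: Clicks := Reach + 3*Budget - 2 no longer applies, and Clicks = -2.
Reach = -2*Budget + 2  [with Budget=5]  = -8
Installs = Reach - Budget + Clicks  [with Reach=-8, Budget=5, Clicks=-2]  = -15

-15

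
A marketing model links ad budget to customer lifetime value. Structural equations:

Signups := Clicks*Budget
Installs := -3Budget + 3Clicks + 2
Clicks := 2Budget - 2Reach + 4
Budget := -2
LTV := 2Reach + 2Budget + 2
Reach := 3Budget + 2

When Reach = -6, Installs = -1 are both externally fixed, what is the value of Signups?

Setting Reach = -6, Installs = -1 by intervention discards those variables' equations.
Clicks = 2Budget - 2Reach + 4  [with Budget=-2, Reach=-6]  = 12
Signups = Clicks*Budget  [with Clicks=12, Budget=-2]  = -24

-24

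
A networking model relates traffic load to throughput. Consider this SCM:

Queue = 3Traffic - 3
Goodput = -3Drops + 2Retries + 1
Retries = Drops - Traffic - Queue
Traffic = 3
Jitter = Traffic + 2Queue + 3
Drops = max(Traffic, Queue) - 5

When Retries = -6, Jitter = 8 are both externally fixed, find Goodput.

-14

The joint intervention fixes Retries = -6, Jitter = 8, removing each variable's own equation.
Queue = 3Traffic - 3  [with Traffic=3]  = 6
Drops = max(Traffic, Queue) - 5  [with Traffic=3, Queue=6]  = 1
Goodput = -3Drops + 2Retries + 1  [with Drops=1, Retries=-6]  = -14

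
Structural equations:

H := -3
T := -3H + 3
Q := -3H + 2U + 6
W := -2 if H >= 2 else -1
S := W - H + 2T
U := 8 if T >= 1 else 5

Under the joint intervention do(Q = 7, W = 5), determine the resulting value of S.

32

Setting Q = 7, W = 5 by intervention discards those variables' equations.
T = -3H + 3  [with H=-3]  = 12
S = W - H + 2T  [with W=5, H=-3, T=12]  = 32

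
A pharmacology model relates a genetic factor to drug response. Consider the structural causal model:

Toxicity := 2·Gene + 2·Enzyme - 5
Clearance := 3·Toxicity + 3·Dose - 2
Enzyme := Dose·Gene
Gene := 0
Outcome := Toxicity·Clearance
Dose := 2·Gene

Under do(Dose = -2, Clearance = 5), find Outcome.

Setting Dose = -2, Clearance = 5 by intervention discards those variables' equations.
Enzyme = Dose·Gene  [with Dose=-2, Gene=0]  = 0
Toxicity = 2·Gene + 2·Enzyme - 5  [with Gene=0, Enzyme=0]  = -5
Outcome = Toxicity·Clearance  [with Toxicity=-5, Clearance=5]  = -25

-25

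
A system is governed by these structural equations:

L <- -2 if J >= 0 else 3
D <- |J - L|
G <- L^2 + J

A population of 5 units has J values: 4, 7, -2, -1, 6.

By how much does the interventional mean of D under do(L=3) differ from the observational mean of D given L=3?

-1.1

do(L=3) breaks L's dependence on J. With L=3 fixed, D across the units is 1, 4, 5, 4, 3, mean 3.4.
Observing L=3 restricts to units where L's equation naturally yields 3: J ∈ {-2, -1}. In that subpopulation D = 5, 4, mean 4.5.
Difference = 3.4 − 4.5 = -1.1.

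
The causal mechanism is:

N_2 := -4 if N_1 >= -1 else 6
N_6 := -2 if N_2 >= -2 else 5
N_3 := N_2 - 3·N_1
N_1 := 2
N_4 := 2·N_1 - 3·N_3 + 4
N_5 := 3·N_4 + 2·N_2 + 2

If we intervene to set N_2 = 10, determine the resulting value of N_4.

Under do(N_2=10), the mechanism N_2 := -4 if N_1 >= -1 else 6 is discarded; N_2 is fixed at 10.
N_3 = N_2 - 3·N_1  [with N_2=10, N_1=2]  = 4
N_4 = 2·N_1 - 3·N_3 + 4  [with N_1=2, N_3=4]  = -4

-4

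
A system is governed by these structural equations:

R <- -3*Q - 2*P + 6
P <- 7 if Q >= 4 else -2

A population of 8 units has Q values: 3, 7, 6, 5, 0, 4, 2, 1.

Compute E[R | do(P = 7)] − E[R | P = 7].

6

Under do(P=7), P's equation is replaced by P=7 for every unit. Per-unit R: -17, -29, -26, -23, -8, -20, -14, -11. Mean = -18.5.
Conditioning on P=7 selects the 4 unit(s) with Q ∈ {7, 6, 5, 4}. Their R values: -29, -26, -23, -20. Mean = -24.5.
Difference = -18.5 − (-24.5) = 6.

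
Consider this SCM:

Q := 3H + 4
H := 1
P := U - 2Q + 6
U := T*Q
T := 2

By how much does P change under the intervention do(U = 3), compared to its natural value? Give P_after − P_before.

Intervening sets U = 3 and removes its equation (U := T*Q).
Q = 3H + 4  [with H=1]  = 7
P = U - 2Q + 6  [with U=3, Q=7]  = -5
Without intervention: Q = 3H + 4  [with H=1]  = 7; U = T*Q  [with T=2, Q=7]  = 14; P = U - 2Q + 6  [with U=14, Q=7]  = 6.
Change = -5 − 6 = -11.

-11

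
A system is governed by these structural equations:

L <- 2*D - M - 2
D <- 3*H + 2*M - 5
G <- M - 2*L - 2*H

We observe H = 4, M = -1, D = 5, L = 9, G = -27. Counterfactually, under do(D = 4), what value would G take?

do(D=4) replaces the equation D <- 3*H + 2*M - 5 with the constant D = 4.
L = 2*D - M - 2  [with D=4, M=-1]  = 7
G = M - 2*L - 2*H  [with M=-1, L=7, H=4]  = -23

-23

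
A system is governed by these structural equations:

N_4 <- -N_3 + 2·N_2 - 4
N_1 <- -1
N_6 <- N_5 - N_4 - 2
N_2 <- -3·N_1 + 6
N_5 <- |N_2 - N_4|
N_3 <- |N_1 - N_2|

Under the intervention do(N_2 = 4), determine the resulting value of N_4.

-1

Under do(N_2=4), the mechanism N_2 <- -3·N_1 + 6 is discarded; N_2 is fixed at 4.
N_3 = |N_1 - N_2|  [with N_1=-1, N_2=4]  = 5
N_4 = -N_3 + 2·N_2 - 4  [with N_3=5, N_2=4]  = -1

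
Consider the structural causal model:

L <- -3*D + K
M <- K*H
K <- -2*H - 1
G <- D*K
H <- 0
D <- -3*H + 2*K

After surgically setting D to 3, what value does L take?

-10

Under do(D=3), the mechanism D <- -3*H + 2*K is discarded; D is fixed at 3.
K = -2*H - 1  [with H=0]  = -1
L = -3*D + K  [with D=3, K=-1]  = -10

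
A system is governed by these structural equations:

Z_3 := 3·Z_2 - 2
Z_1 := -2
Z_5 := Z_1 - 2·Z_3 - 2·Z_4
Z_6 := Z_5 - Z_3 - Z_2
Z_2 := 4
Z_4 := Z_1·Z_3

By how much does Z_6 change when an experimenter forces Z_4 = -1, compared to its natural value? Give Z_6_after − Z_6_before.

-38

Under do(Z_4=-1), the mechanism Z_4 := Z_1·Z_3 is discarded; Z_4 is fixed at -1.
Z_3 = 3·Z_2 - 2  [with Z_2=4]  = 10
Z_5 = Z_1 - 2·Z_3 - 2·Z_4  [with Z_1=-2, Z_3=10, Z_4=-1]  = -20
Z_6 = Z_5 - Z_3 - Z_2  [with Z_5=-20, Z_3=10, Z_2=4]  = -34
Without intervention: Z_3 = 3·Z_2 - 2  [with Z_2=4]  = 10; Z_4 = Z_1·Z_3  [with Z_1=-2, Z_3=10]  = -20; Z_5 = Z_1 - 2·Z_3 - 2·Z_4  [with Z_1=-2, Z_3=10, Z_4=-20]  = 18; Z_6 = Z_5 - Z_3 - Z_2  [with Z_5=18, Z_3=10, Z_2=4]  = 4.
Change = -34 − 4 = -38.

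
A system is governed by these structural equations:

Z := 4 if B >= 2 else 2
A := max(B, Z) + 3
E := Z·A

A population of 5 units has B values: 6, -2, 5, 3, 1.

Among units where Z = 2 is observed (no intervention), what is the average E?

Conditioning on Z=2 selects the 2 unit(s) with B ∈ {-2, 1}. Their E values: 10, 10. Mean = 10.

10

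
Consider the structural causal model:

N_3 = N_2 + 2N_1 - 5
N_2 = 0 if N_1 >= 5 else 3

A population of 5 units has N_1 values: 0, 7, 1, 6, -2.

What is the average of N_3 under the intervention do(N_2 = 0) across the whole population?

-0.2

The intervention sets N_2=0 in all 5 units regardless of N_1. Recomputing N_3 per unit gives -5, 9, -3, 7, -9; average -0.2.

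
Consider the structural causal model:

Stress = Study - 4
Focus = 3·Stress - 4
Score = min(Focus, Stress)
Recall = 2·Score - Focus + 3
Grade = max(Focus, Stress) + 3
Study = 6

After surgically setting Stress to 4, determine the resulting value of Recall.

do(Stress=4) replaces the equation Stress = Study - 4 with the constant Stress = 4.
Focus = 3·Stress - 4  [with Stress=4]  = 8
Score = min(Focus, Stress)  [with Focus=8, Stress=4]  = 4
Recall = 2·Score - Focus + 3  [with Score=4, Focus=8]  = 3

3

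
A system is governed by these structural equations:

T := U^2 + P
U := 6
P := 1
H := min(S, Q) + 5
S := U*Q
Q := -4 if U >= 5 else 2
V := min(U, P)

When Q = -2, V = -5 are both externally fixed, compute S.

-12

The joint intervention fixes Q = -2, V = -5, removing each variable's own equation.
S = U*Q  [with U=6, Q=-2]  = -12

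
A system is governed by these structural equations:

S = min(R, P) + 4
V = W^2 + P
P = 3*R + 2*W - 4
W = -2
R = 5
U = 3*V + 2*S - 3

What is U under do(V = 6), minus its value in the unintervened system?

-15

The intervention breaks the incoming arrows to V: V = W^2 + P no longer applies, and V = 6.
P = 3*R + 2*W - 4  [with R=5, W=-2]  = 7
S = min(R, P) + 4  [with R=5, P=7]  = 9
U = 3*V + 2*S - 3  [with V=6, S=9]  = 33
Without intervention: P = 3*R + 2*W - 4  [with R=5, W=-2]  = 7; S = min(R, P) + 4  [with R=5, P=7]  = 9; V = W^2 + P  [with W=-2, P=7]  = 11; U = 3*V + 2*S - 3  [with V=11, S=9]  = 48.
Change = 33 − 48 = -15.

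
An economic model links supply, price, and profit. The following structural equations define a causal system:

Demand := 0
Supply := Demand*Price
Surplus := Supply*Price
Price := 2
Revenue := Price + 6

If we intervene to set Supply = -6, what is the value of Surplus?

do(Supply=-6) replaces the equation Supply := Demand*Price with the constant Supply = -6.
Surplus = Supply*Price  [with Supply=-6, Price=2]  = -12

-12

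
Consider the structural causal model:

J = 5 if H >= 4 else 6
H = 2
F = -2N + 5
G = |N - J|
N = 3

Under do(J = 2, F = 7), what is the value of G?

1

The joint intervention fixes J = 2, F = 7, removing each variable's own equation.
G = |N - J|  [with N=3, J=2]  = 1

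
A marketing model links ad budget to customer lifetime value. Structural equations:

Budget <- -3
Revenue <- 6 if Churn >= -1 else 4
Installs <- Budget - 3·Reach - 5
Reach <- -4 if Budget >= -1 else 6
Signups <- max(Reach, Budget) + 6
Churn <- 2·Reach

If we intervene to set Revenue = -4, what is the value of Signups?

12

do(Revenue=-4) replaces the equation Revenue <- 6 if Churn >= -1 else 4 with the constant Revenue = -4.
No directed path runs from Revenue to Signups, so Signups keeps its natural value.
Reach = -4 if Budget >= -1 else 6  [with Budget=-3]  = 6
Signups = max(Reach, Budget) + 6  [with Reach=6, Budget=-3]  = 12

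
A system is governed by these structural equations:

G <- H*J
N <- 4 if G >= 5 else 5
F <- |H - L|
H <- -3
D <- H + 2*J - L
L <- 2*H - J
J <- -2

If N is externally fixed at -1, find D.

-3

do(N=-1) replaces the equation N <- 4 if G >= 5 else 5 with the constant N = -1.
No directed path runs from N to D, so D keeps its natural value.
L = 2*H - J  [with H=-3, J=-2]  = -4
D = H + 2*J - L  [with H=-3, J=-2, L=-4]  = -3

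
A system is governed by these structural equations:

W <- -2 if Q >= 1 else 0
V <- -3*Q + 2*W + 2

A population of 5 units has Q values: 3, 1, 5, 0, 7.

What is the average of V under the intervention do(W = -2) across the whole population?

The intervention sets W=-2 in all 5 units regardless of Q. Recomputing V per unit gives -11, -5, -17, -2, -23; average -11.6.

-11.6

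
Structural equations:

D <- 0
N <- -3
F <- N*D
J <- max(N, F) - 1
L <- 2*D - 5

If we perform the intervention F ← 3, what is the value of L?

-5

do(F=3) replaces the equation F <- N*D with the constant F = 3.
L is not downstream of the intervention, so its value is determined by the original equations.
L = 2*D - 5  [with D=0]  = -5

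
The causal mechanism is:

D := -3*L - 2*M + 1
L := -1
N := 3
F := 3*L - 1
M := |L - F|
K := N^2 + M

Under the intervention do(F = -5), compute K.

13

do(F=-5) replaces the equation F := 3*L - 1 with the constant F = -5.
M = |L - F|  [with L=-1, F=-5]  = 4
K = N^2 + M  [with N=3, M=4]  = 13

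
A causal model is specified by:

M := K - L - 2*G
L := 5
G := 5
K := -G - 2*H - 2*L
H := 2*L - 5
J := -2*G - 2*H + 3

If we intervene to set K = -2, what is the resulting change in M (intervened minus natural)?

Intervening sets K = -2 and removes its equation (K := -G - 2*H - 2*L).
M = K - L - 2*G  [with K=-2, L=5, G=5]  = -17
Without intervention: H = 2*L - 5  [with L=5]  = 5; K = -G - 2*H - 2*L  [with G=5, H=5, L=5]  = -25; M = K - L - 2*G  [with K=-25, L=5, G=5]  = -40.
Change = -17 − (-40) = 23.

23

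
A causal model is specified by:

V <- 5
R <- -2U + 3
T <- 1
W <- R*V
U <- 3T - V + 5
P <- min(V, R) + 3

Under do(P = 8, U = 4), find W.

Under do(P = 8, U = 4), each intervened variable's structural equation is replaced by its fixed value.
R = -2U + 3  [with U=4]  = -5
W = R*V  [with R=-5, V=5]  = -25

-25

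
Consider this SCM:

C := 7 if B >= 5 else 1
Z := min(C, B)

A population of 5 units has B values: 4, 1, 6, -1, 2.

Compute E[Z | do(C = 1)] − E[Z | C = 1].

Every unit gets C=1 under the intervention. Z values become 1, 1, 1, -1, 1; E[Z|do(C=1)] = 0.6.
Conditioning on C=1 selects the 4 unit(s) with B ∈ {4, 1, -1, 2}. Their Z values: 1, 1, -1, 1. Mean = 0.5.
Difference = 0.6 − 0.5 = 0.1.

0.1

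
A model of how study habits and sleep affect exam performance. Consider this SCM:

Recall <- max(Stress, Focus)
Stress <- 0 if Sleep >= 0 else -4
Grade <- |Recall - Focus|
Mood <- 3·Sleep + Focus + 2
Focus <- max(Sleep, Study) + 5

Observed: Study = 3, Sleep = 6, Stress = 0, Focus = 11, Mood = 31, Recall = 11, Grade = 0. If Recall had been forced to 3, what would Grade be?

8

Intervening sets Recall = 3 and removes its equation (Recall <- max(Stress, Focus)).
Focus = max(Sleep, Study) + 5  [with Sleep=6, Study=3]  = 11
Grade = |Recall - Focus|  [with Recall=3, Focus=11]  = 8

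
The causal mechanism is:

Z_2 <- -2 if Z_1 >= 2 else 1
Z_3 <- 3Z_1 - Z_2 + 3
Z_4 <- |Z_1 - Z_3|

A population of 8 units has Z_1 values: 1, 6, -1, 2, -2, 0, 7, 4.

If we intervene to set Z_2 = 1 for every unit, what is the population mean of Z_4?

6.75

Under do(Z_2=1), Z_2's equation is replaced by Z_2=1 for every unit. Per-unit Z_4: 4, 14, 0, 6, 2, 2, 16, 10. Mean = 6.75.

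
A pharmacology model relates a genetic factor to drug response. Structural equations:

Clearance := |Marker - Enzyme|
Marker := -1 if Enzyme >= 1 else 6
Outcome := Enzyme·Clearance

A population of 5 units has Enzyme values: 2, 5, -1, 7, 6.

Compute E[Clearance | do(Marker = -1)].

4.8

Every unit gets Marker=-1 under the intervention. Clearance values become 3, 6, 0, 8, 7; E[Clearance|do(Marker=-1)] = 4.8.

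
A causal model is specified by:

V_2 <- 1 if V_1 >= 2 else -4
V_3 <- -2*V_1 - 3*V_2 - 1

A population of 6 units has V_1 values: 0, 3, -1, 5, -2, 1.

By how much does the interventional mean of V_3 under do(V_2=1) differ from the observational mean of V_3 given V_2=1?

6

Every unit gets V_2=1 under the intervention. V_3 values become -4, -10, -2, -14, 0, -6; E[V_3|do(V_2=1)] = -6.
E[V_3|V_2=1] averages over only the 2 units with V_2=1 (V_1 = 3, 5): V_3 = -10, -14, mean -12.
Difference = -6 − (-12) = 6.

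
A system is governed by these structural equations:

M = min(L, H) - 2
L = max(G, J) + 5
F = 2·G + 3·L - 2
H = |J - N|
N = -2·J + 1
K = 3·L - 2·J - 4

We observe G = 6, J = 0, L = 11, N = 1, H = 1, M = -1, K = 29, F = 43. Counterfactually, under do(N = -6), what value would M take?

Under do(N=-6), the mechanism N = -2·J + 1 is discarded; N is fixed at -6.
L = max(G, J) + 5  [with G=6, J=0]  = 11
H = |J - N|  [with J=0, N=-6]  = 6
M = min(L, H) - 2  [with L=11, H=6]  = 4

4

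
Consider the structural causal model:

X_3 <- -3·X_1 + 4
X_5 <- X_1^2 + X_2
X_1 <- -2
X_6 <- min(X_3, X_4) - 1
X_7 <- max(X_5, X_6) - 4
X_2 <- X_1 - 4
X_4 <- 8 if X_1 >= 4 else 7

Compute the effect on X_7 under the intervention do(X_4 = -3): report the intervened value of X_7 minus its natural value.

The intervention breaks the incoming arrows to X_4: X_4 <- 8 if X_1 >= 4 else 7 no longer applies, and X_4 = -3.
X_2 = X_1 - 4  [with X_1=-2]  = -6
X_3 = -3·X_1 + 4  [with X_1=-2]  = 10
X_5 = X_1^2 + X_2  [with X_1=-2, X_2=-6]  = -2
X_6 = min(X_3, X_4) - 1  [with X_3=10, X_4=-3]  = -4
X_7 = max(X_5, X_6) - 4  [with X_5=-2, X_6=-4]  = -6
Without intervention: X_2 = X_1 - 4  [with X_1=-2]  = -6; X_3 = -3·X_1 + 4  [with X_1=-2]  = 10; X_4 = 8 if X_1 >= 4 else 7  [with X_1=-2]  = 7; X_5 = X_1^2 + X_2  [with X_1=-2, X_2=-6]  = -2; X_6 = min(X_3, X_4) - 1  [with X_3=10, X_4=7]  = 6; X_7 = max(X_5, X_6) - 4  [with X_5=-2, X_6=6]  = 2.
Change = -6 − 2 = -8.

-8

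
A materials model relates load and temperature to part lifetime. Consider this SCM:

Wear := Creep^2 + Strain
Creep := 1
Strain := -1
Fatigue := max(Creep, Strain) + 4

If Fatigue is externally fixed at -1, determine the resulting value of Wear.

0

Under do(Fatigue=-1), the mechanism Fatigue := max(Creep, Strain) + 4 is discarded; Fatigue is fixed at -1.
Since Wear is not a descendant of the intervened variable, it is unaffected.
Wear = Creep^2 + Strain  [with Creep=1, Strain=-1]  = 0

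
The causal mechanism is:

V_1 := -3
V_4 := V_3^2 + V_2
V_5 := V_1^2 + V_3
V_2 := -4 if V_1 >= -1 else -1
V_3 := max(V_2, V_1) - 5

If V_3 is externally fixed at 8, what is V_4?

63

The intervention breaks the incoming arrows to V_3: V_3 := max(V_2, V_1) - 5 no longer applies, and V_3 = 8.
V_2 = -4 if V_1 >= -1 else -1  [with V_1=-3]  = -1
V_4 = V_3^2 + V_2  [with V_3=8, V_2=-1]  = 63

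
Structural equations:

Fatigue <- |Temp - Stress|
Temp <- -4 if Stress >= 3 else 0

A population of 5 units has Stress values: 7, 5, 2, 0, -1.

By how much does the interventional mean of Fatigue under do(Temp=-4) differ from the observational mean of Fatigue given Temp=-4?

The intervention sets Temp=-4 in all 5 units regardless of Stress. Recomputing Fatigue per unit gives 11, 9, 6, 4, 3; average 6.6.
E[Fatigue|Temp=-4] averages over only the 2 units with Temp=-4 (Stress = 7, 5): Fatigue = 11, 9, mean 10.
Difference = 6.6 − 10 = -3.4.

-3.4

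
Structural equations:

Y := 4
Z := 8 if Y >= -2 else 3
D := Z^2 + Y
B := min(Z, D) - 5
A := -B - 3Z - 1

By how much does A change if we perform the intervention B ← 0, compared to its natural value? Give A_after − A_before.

3

Intervening sets B = 0 and removes its equation (B := min(Z, D) - 5).
Z = 8 if Y >= -2 else 3  [with Y=4]  = 8
A = -B - 3Z - 1  [with B=0, Z=8]  = -25
Without intervention: Z = 8 if Y >= -2 else 3  [with Y=4]  = 8; D = Z^2 + Y  [with Z=8, Y=4]  = 68; B = min(Z, D) - 5  [with Z=8, D=68]  = 3; A = -B - 3Z - 1  [with B=3, Z=8]  = -28.
Change = -25 − (-28) = 3.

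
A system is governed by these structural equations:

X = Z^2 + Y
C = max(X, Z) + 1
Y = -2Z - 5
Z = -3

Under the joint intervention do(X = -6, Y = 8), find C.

The joint intervention fixes X = -6, Y = 8, removing each variable's own equation.
C = max(X, Z) + 1  [with X=-6, Z=-3]  = -2

-2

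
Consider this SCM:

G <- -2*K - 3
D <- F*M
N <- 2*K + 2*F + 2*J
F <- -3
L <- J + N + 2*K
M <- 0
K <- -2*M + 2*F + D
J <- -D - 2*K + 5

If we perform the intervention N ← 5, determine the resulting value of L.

10

Intervening sets N = 5 and removes its equation (N <- 2*K + 2*F + 2*J).
D = F*M  [with F=-3, M=0]  = 0
K = -2*M + 2*F + D  [with M=0, F=-3, D=0]  = -6
J = -D - 2*K + 5  [with D=0, K=-6]  = 17
L = J + N + 2*K  [with J=17, N=5, K=-6]  = 10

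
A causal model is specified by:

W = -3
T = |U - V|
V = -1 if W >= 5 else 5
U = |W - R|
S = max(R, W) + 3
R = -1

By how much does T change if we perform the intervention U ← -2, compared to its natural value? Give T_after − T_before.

4

The intervention breaks the incoming arrows to U: U = |W - R| no longer applies, and U = -2.
V = -1 if W >= 5 else 5  [with W=-3]  = 5
T = |U - V|  [with U=-2, V=5]  = 7
Without intervention: U = |W - R|  [with W=-3, R=-1]  = 2; V = -1 if W >= 5 else 5  [with W=-3]  = 5; T = |U - V|  [with U=2, V=5]  = 3.
Change = 7 − 3 = 4.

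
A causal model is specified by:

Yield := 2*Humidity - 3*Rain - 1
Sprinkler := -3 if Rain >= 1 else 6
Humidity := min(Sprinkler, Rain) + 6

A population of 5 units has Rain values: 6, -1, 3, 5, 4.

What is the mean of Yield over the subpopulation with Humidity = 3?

E[Yield|Humidity=3] averages over only the 4 units with Humidity=3 (Rain = 6, 3, 5, 4): Yield = -13, -4, -10, -7, mean -8.5.

-8.5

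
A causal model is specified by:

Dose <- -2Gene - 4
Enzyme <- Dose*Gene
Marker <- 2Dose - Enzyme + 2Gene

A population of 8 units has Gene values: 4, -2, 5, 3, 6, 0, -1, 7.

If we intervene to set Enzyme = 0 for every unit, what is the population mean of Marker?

-13.5

Under do(Enzyme=0), Enzyme's equation is replaced by Enzyme=0 for every unit. Per-unit Marker: -16, -4, -18, -14, -20, -8, -6, -22. Mean = -13.5.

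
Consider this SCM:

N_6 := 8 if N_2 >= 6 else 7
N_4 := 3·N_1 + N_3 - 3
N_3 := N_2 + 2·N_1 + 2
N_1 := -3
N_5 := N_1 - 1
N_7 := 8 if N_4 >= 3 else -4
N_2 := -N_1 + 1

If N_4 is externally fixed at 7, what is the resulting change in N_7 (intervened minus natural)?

12

The intervention breaks the incoming arrows to N_4: N_4 := 3·N_1 + N_3 - 3 no longer applies, and N_4 = 7.
N_7 = 8 if N_4 >= 3 else -4  [with N_4=7]  = 8
Without intervention: N_2 = -N_1 + 1  [with N_1=-3]  = 4; N_3 = N_2 + 2·N_1 + 2  [with N_2=4, N_1=-3]  = 0; N_4 = 3·N_1 + N_3 - 3  [with N_1=-3, N_3=0]  = -12; N_7 = 8 if N_4 >= 3 else -4  [with N_4=-12]  = -4.
Change = 8 − (-4) = 12.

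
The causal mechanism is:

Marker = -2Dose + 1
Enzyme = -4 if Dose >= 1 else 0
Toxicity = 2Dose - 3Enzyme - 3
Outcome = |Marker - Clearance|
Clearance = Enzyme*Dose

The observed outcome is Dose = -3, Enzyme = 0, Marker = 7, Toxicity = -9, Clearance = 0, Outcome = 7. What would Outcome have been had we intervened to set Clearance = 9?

The intervention breaks the incoming arrows to Clearance: Clearance = Enzyme*Dose no longer applies, and Clearance = 9.
Marker = -2Dose + 1  [with Dose=-3]  = 7
Outcome = |Marker - Clearance|  [with Marker=7, Clearance=9]  = 2

2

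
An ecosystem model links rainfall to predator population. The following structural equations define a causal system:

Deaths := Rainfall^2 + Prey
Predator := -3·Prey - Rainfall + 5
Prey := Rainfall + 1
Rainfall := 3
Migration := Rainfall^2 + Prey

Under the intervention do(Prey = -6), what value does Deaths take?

3

Under do(Prey=-6), the mechanism Prey := Rainfall + 1 is discarded; Prey is fixed at -6.
Deaths = Rainfall^2 + Prey  [with Rainfall=3, Prey=-6]  = 3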